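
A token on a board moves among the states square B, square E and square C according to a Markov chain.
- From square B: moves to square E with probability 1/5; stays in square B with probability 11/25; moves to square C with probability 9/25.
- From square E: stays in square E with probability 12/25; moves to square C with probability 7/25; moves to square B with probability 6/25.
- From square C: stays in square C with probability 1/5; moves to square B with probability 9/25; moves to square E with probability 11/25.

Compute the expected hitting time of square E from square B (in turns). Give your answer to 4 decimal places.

3.6432

Let t(s) be the expected number of turns to first reach square E from state s, with t(square E) = 0. Conditioning on the first turn:
t(square B) = 1 + 0.44·t(square B) + 0.36·t(square C)
t(square C) = 1 + 0.36·t(square B) + 0.2·t(square C)
Solving: t(square B) = 3.6432, t(square C) = 2.8894.
Expected turns from square B to square E: 3.6432.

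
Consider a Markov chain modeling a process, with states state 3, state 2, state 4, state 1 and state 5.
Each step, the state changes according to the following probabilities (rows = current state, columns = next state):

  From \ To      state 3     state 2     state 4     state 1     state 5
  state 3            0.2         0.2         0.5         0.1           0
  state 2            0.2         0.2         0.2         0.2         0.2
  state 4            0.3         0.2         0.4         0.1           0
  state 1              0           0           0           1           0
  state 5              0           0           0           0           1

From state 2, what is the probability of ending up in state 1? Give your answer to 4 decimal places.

0.6250

Let h(s) be the probability of absorption at state 1 starting from transient state s. Then h(state 1) = 1 and h(state 5) = 0. By first-step analysis:
h(state 3) = 0.2·h(state 3) + 0.2·h(state 2) + 0.5·h(state 4) + 0.1·1
h(state 2) = 0.2·h(state 3) + 0.2·h(state 2) + 0.2·h(state 4) + 0.2·1 + 0.2·0
h(state 4) = 0.3·h(state 3) + 0.2·h(state 2) + 0.4·h(state 4) + 0.1·1
Solving: h(state 3) = 0.7500, h(state 2) = 0.6250, h(state 4) = 0.7500.
Starting from state 2, the probability is 0.6250.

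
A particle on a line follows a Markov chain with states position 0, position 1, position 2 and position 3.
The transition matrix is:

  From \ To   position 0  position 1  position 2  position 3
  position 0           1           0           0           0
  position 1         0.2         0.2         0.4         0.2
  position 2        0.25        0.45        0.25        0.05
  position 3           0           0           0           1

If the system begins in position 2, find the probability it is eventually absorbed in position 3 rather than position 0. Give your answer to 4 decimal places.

0.3095

Let h(s) be the probability of absorption at position 3 starting from transient state s. Then h(position 3) = 1 and h(position 0) = 0. By first-step analysis:
h(position 1) = 0.2·0 + 0.2·h(position 1) + 0.4·h(position 2) + 0.2·1
h(position 2) = 0.25·0 + 0.45·h(position 1) + 0.25·h(position 2) + 0.05·1
Solving: h(position 1) = 0.4048, h(position 2) = 0.3095.
Starting from position 2, the probability is 0.3095.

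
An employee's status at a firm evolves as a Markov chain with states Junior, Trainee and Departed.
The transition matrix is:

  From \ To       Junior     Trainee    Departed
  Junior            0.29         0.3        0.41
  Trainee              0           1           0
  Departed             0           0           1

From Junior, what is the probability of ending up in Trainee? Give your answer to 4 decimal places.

0.4225

Let h(s) be the probability of absorption at Trainee starting from transient state s. Then h(Trainee) = 1 and h(Departed) = 0. By first-step analysis:
h(Junior) = 0.29·h(Junior) + 0.3·1 + 0.41·0
Solving: h(Junior) = 0.4225.
Starting from Junior, the probability is 0.4225.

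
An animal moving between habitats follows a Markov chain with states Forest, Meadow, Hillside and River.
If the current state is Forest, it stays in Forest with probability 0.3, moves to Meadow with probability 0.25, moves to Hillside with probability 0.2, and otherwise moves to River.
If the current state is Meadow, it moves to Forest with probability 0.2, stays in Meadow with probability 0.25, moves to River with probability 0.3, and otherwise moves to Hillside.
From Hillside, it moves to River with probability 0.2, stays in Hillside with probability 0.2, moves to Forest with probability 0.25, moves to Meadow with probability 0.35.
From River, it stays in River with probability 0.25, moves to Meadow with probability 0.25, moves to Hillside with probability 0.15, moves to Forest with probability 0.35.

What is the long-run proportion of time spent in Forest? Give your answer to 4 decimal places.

Let the stationary distribution be π with π = πP and π_1 + π_2 + π_3 + π_4 = 1.
π_1 = 0.3·π_1 + 0.2·π_2 + 0.25·π_3 + 0.35·π_4
π_2 = 0.25·π_1 + 0.25·π_2 + 0.35·π_3 + 0.25·π_4
π_3 = 0.2·π_1 + 0.25·π_2 + 0.2·π_3 + 0.15·π_4
Solving with the normalization constraint gives π = (0.2756, 0.2701, 0.2008, 0.2535).
So the stationary probability of Forest is 0.2756.

0.2756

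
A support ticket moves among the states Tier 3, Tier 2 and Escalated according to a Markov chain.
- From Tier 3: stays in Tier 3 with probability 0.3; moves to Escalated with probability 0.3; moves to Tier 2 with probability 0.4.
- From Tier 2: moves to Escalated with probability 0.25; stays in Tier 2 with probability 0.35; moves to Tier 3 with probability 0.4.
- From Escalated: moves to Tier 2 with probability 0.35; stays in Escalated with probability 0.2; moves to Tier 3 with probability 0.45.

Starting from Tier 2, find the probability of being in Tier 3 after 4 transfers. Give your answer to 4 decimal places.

0.3752

Propagate the distribution vector 4 transfers from Tier 2.
After 0 transfers: (0.0000, 1.0000, 0.0000)
After 1 transfer: (0.4000, 0.3500, 0.2500)
After 2 transfers: (0.3725, 0.3700, 0.2575)
After 3 transfers: (0.3756, 0.3686, 0.2558)
After 4 transfers: (0.3752, 0.3688, 0.2560)
P(in Tier 3 after 4 transfers) = 0.3752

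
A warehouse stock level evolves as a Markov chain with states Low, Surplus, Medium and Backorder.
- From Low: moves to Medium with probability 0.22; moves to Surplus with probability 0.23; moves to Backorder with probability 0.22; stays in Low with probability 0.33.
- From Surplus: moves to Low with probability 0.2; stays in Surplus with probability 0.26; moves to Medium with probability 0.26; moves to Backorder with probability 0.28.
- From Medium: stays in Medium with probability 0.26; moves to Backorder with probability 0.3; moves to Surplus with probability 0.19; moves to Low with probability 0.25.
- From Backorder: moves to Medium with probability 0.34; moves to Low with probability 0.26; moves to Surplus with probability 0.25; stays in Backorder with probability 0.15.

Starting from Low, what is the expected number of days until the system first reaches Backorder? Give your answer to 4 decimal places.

Let t(s) be the expected number of days to first reach Backorder from state s, with t(Backorder) = 0. Conditioning on the first day:
t(Low) = 1 + 0.33·t(Low) + 0.23·t(Surplus) + 0.22·t(Medium)
t(Surplus) = 1 + 0.2·t(Low) + 0.26·t(Surplus) + 0.26·t(Medium)
t(Medium) = 1 + 0.25·t(Low) + 0.19·t(Surplus) + 0.26·t(Medium)
Solving: t(Low) = 3.9568, t(Surplus) = 3.6989, t(Medium) = 3.6378.
Expected days from Low to Backorder: 3.9568.

3.9568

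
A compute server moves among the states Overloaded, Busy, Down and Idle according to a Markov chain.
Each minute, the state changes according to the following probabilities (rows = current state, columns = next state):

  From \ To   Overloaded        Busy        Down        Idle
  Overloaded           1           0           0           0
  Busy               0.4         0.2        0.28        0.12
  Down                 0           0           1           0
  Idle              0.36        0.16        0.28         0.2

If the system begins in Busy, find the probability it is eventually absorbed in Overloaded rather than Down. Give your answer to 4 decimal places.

Let h(s) be the probability of absorption at Overloaded starting from transient state s. Then h(Overloaded) = 1 and h(Down) = 0. By first-step analysis:
h(Busy) = 0.4·1 + 0.2·h(Busy) + 0.28·0 + 0.12·h(Idle)
h(Idle) = 0.36·1 + 0.16·h(Busy) + 0.28·0 + 0.2·h(Idle)
Solving: h(Busy) = 0.5851, h(Idle) = 0.5670.
Starting from Busy, the probability is 0.5851.

0.5851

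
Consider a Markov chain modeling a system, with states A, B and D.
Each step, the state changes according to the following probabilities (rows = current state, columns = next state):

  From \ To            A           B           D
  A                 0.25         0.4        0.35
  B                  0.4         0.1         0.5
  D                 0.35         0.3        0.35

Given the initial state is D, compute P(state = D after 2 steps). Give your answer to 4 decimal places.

Sum over the intermediate state after 1 step:
P = P(D→A)·P(A→D) + P(D→B)·P(B→D) + P(D→D)·P(D→D)
  = 0.35×0.35 + 0.3×0.5 + 0.35×0.35
  = 0.1225 + 0.1500 + 0.1225 = 0.3950

0.3950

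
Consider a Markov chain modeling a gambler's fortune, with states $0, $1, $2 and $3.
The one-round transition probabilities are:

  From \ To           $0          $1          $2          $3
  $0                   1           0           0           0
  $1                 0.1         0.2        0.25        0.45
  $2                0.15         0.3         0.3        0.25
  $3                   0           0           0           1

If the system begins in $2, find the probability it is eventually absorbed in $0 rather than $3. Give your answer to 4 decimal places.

Let h(s) be the probability of absorption at $0 starting from transient state s. Then h($0) = 1 and h($3) = 0. By first-step analysis:
h($1) = 0.1·1 + 0.2·h($1) + 0.25·h($2) + 0.45·0
h($2) = 0.15·1 + 0.3·h($1) + 0.3·h($2) + 0.25·0
Solving: h($1) = 0.2216, h($2) = 0.3093.
Starting from $2, the probability is 0.3093.

0.3093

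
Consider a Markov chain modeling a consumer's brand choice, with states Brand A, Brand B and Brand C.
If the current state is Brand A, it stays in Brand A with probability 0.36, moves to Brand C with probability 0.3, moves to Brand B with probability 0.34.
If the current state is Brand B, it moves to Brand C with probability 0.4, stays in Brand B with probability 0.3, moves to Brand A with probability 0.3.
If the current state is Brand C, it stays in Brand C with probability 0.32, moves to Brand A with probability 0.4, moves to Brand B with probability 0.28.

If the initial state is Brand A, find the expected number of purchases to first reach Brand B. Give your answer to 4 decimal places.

3.1091

Let t(s) be the expected number of purchases to first reach Brand B from state s, with t(Brand B) = 0. Conditioning on the first purchase:
t(Brand A) = 1 + 0.36·t(Brand A) + 0.3·t(Brand C)
t(Brand C) = 1 + 0.4·t(Brand A) + 0.32·t(Brand C)
Solving: t(Brand A) = 3.1091, t(Brand C) = 3.2995.
Expected purchases from Brand A to Brand B: 3.1091.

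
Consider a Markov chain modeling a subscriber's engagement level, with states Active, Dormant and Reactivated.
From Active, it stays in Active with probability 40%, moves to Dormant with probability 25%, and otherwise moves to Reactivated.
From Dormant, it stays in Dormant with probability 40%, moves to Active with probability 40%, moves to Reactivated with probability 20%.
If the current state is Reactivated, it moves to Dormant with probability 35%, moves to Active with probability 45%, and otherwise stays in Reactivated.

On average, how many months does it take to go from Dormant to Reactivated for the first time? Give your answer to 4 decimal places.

3.8462

Let t(s) be the expected number of months to first reach Reactivated from state s, with t(Reactivated) = 0. Conditioning on the first month:
t(Active) = 1 + 0.4·t(Active) + 0.25·t(Dormant)
t(Dormant) = 1 + 0.4·t(Active) + 0.4·t(Dormant)
Solving: t(Active) = 3.2692, t(Dormant) = 3.8462.
Expected months from Dormant to Reactivated: 3.8462.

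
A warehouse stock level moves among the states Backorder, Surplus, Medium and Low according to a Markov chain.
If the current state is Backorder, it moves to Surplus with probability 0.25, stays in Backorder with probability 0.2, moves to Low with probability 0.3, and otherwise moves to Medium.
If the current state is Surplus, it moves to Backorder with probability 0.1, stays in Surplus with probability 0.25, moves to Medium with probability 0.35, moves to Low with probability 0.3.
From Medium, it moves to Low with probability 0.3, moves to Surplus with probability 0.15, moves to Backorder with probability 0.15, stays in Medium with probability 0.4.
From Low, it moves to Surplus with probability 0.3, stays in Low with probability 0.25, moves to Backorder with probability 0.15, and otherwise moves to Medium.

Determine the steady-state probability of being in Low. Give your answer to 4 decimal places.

Let the stationary distribution be π with π = πP and π_1 + π_2 + π_3 + π_4 = 1.
π_1 = 0.2·π_1 + 0.1·π_2 + 0.15·π_3 + 0.15·π_4
π_2 = 0.25·π_1 + 0.25·π_2 + 0.15·π_3 + 0.3·π_4
π_3 = 0.25·π_1 + 0.35·π_2 + 0.4·π_3 + 0.3·π_4
Solving with the normalization constraint gives π = (0.1458, 0.2305, 0.3380, 0.2857).
So the stationary probability of Low is 0.2857.

0.2857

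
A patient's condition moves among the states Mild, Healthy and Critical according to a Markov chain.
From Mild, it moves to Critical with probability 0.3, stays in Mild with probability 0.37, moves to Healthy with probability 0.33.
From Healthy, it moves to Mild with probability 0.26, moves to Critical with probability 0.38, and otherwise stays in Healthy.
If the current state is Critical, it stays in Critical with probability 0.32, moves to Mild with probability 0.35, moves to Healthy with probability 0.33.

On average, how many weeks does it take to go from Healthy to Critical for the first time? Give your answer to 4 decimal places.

Let t(s) be the expected number of weeks to first reach Critical from state s, with t(Critical) = 0. Conditioning on the first week:
t(Mild) = 1 + 0.37·t(Mild) + 0.33·t(Healthy)
t(Healthy) = 1 + 0.26·t(Mild) + 0.36·t(Healthy)
Solving: t(Mild) = 3.0561, t(Healthy) = 2.8040.
Expected weeks from Healthy to Critical: 2.8040.

2.8040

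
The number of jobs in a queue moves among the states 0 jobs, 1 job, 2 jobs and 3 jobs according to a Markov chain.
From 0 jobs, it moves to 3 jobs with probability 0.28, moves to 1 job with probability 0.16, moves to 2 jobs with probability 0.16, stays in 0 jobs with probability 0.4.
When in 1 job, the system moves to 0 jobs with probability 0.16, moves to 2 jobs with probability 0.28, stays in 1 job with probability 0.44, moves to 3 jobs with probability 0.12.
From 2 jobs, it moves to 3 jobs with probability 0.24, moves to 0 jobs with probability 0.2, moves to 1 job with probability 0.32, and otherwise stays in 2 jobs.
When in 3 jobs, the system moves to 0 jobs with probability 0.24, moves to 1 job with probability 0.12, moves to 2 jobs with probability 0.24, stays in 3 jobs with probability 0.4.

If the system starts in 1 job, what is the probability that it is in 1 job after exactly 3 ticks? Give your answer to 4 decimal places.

Propagate the distribution vector 3 ticks from 1 job.
After 0 ticks: (0.0000, 1.0000, 0.0000, 0.0000)
After 1 tick: (0.1600, 0.4400, 0.2800, 0.1200)
After 2 ticks: (0.2192, 0.3232, 0.2448, 0.2128)
After 3 ticks: (0.2394, 0.2812, 0.2354, 0.2440)
P(in 1 job after 3 ticks) = 0.2812

0.2812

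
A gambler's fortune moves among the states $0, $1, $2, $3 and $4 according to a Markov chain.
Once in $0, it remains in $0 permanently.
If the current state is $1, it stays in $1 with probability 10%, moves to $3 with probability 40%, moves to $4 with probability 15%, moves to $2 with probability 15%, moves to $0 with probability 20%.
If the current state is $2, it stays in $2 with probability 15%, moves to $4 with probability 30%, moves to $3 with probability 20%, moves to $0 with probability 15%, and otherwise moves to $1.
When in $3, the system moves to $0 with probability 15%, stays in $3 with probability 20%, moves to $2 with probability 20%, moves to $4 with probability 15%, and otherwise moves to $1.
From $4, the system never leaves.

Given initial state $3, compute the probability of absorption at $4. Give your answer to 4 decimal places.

Let h(s) be the probability of absorption at $4 starting from transient state s. Then h($4) = 1 and h($0) = 0. By first-step analysis:
h($1) = 0.2·0 + 0.1·h($1) + 0.15·h($2) + 0.4·h($3) + 0.15·1
h($2) = 0.15·0 + 0.2·h($1) + 0.15·h($2) + 0.2·h($3) + 0.3·1
h($3) = 0.15·0 + 0.3·h($1) + 0.2·h($2) + 0.2·h($3) + 0.15·1
Solving: h($1) = 0.4976, h($2) = 0.5929, h($3) = 0.5224.
Starting from $3, the probability is 0.5224.

0.5224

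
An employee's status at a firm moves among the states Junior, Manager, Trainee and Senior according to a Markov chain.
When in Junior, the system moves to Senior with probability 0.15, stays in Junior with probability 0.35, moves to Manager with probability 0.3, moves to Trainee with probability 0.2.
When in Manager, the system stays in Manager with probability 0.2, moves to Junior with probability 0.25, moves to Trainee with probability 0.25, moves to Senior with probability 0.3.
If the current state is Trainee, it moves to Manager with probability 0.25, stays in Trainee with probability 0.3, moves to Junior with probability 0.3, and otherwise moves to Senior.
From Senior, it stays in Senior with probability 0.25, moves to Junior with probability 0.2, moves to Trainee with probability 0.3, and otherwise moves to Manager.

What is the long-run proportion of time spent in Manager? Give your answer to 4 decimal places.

Let the stationary distribution be π with π = πP and π_1 + π_2 + π_3 + π_4 = 1.
π_1 = 0.35·π_1 + 0.25·π_2 + 0.3·π_3 + 0.2·π_4
π_2 = 0.3·π_1 + 0.2·π_2 + 0.25·π_3 + 0.25·π_4
π_3 = 0.2·π_1 + 0.25·π_2 + 0.3·π_3 + 0.3·π_4
Solving with the normalization constraint gives π = (0.2806, 0.2515, 0.2594, 0.2086).
So the stationary probability of Manager is 0.2515.

0.2515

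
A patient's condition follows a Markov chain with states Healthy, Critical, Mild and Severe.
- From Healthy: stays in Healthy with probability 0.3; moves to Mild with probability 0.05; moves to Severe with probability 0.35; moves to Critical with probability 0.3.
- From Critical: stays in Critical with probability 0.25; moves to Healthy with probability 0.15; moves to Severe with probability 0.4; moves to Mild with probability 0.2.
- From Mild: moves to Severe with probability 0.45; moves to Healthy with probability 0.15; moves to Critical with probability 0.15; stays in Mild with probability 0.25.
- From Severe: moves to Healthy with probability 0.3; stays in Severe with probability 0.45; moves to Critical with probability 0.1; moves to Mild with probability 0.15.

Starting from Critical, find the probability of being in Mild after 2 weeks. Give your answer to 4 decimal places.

Propagate the distribution vector 2 weeks from Critical.
After 0 weeks: (0.0000, 1.0000, 0.0000, 0.0000)
After 1 week: (0.1500, 0.2500, 0.2000, 0.4000)
After 2 weeks: (0.2325, 0.1775, 0.1675, 0.4225)
P(in Mild after 2 weeks) = 0.1675

0.1675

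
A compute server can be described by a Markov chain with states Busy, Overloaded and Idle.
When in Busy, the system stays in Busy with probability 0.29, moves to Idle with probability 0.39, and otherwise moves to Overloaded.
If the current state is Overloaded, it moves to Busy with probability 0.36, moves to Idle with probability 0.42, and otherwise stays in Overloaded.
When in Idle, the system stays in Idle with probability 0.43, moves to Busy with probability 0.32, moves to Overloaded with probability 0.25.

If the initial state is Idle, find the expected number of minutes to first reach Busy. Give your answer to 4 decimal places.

3.0330

Let t(s) be the expected number of minutes to first reach Busy from state s, with t(Busy) = 0. Conditioning on the first minute:
t(Overloaded) = 1 + 0.22·t(Overloaded) + 0.42·t(Idle)
t(Idle) = 1 + 0.25·t(Overloaded) + 0.43·t(Idle)
Solving: t(Overloaded) = 2.9152, t(Idle) = 3.0330.
Expected minutes from Idle to Busy: 3.0330.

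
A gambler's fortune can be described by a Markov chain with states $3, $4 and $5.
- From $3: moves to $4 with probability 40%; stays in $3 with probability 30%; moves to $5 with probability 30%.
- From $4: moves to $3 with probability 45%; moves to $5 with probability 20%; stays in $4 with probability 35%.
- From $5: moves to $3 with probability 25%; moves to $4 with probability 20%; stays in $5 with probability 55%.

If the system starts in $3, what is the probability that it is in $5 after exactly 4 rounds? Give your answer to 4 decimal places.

0.3562

Propagate the distribution vector 4 rounds from $3.
After 0 rounds: (1.0000, 0.0000, 0.0000)
After 1 round: (0.3000, 0.4000, 0.3000)
After 2 rounds: (0.3450, 0.3200, 0.3350)
After 3 rounds: (0.3313, 0.3170, 0.3518)
After 4 rounds: (0.3300, 0.3138, 0.3562)
P(in $5 after 4 rounds) = 0.3562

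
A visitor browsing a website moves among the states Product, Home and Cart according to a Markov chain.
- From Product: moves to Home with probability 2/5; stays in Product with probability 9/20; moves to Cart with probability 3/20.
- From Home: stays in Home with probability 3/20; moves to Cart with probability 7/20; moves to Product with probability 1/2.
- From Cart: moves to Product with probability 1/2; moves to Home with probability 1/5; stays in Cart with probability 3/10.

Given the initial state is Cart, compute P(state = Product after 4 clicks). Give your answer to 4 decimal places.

0.4762

Propagate the distribution vector 4 clicks from Cart.
After 0 clicks: (0.0000, 0.0000, 1.0000)
After 1 click: (0.5000, 0.2000, 0.3000)
After 2 clicks: (0.4750, 0.2900, 0.2350)
After 3 clicks: (0.4763, 0.2805, 0.2433)
After 4 clicks: (0.4762, 0.2812, 0.2426)
P(in Product after 4 clicks) = 0.4762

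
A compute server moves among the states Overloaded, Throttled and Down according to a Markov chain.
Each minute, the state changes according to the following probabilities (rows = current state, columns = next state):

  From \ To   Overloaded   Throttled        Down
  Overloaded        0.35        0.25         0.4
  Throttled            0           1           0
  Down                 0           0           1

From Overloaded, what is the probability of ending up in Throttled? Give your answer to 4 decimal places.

Let h(s) be the probability of absorption at Throttled starting from transient state s. Then h(Throttled) = 1 and h(Down) = 0. By first-step analysis:
h(Overloaded) = 0.35·h(Overloaded) + 0.25·1 + 0.4·0
Solving: h(Overloaded) = 0.3846.
Starting from Overloaded, the probability is 0.3846.

0.3846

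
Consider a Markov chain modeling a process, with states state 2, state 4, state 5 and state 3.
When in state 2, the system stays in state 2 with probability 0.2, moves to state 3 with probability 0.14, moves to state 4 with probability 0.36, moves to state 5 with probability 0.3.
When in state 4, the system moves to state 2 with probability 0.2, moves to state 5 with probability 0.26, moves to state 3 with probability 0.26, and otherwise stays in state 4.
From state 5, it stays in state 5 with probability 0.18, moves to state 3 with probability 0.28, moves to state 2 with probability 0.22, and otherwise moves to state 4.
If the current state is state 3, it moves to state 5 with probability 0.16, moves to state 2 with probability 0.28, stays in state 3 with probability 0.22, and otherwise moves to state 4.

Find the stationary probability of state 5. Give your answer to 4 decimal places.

Let the stationary distribution be π with π = πP and π_1 + π_2 + π_3 + π_4 = 1.
π_1 = 0.2·π_1 + 0.2·π_2 + 0.22·π_3 + 0.28·π_4
π_2 = 0.36·π_1 + 0.28·π_2 + 0.32·π_3 + 0.34·π_4
π_3 = 0.3·π_1 + 0.26·π_2 + 0.18·π_3 + 0.16·π_4
Solving with the normalization constraint gives π = (0.2228, 0.3207, 0.2278, 0.2287).
So the stationary probability of state 5 is 0.2278.

0.2278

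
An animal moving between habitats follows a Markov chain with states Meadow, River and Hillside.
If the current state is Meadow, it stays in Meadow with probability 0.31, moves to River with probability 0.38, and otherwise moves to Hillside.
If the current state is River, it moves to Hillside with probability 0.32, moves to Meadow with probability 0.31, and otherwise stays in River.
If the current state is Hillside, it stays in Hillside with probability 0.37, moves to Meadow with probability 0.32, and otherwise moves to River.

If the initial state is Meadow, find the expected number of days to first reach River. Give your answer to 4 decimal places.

Let t(s) be the expected number of days to first reach River from state s, with t(River) = 0. Conditioning on the first day:
t(Meadow) = 1 + 0.31·t(Meadow) + 0.31·t(Hillside)
t(Hillside) = 1 + 0.32·t(Meadow) + 0.37·t(Hillside)
Solving: t(Meadow) = 2.8018, t(Hillside) = 3.0104.
Expected days from Meadow to River: 2.8018.

2.8018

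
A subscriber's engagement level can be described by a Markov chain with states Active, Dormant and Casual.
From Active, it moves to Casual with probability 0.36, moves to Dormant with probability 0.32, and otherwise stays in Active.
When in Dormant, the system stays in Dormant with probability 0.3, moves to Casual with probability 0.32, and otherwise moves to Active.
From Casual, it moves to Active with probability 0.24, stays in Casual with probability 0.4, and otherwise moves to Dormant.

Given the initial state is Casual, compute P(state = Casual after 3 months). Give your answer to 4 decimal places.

0.3613

Propagate the distribution vector 3 months from Casual.
After 0 months: (0.0000, 0.0000, 1.0000)
After 1 month: (0.2400, 0.3600, 0.4000)
After 2 months: (0.3096, 0.3288, 0.3616)
After 3 months: (0.3108, 0.3279, 0.3613)
P(in Casual after 3 months) = 0.3613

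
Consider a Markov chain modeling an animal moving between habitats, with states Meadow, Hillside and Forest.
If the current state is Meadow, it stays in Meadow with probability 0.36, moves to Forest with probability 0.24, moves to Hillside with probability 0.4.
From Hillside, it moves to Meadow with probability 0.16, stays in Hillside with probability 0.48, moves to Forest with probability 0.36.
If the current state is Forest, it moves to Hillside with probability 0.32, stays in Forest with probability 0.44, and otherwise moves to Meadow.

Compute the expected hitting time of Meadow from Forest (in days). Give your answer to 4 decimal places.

4.7727

Let t(s) be the expected number of days to first reach Meadow from state s, with t(Meadow) = 0. Conditioning on the first day:
t(Hillside) = 1 + 0.48·t(Hillside) + 0.36·t(Forest)
t(Forest) = 1 + 0.32·t(Hillside) + 0.44·t(Forest)
Solving: t(Hillside) = 5.2273, t(Forest) = 4.7727.
Expected days from Forest to Meadow: 4.7727.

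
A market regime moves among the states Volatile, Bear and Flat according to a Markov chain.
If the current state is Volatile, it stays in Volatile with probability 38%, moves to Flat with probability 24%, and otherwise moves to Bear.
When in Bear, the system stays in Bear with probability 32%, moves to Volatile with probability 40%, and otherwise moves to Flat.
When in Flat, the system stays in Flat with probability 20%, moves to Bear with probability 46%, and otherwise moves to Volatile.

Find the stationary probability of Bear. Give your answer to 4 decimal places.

Let the stationary distribution be π with π = πP and π_1 + π_2 + π_3 = 1.
π_1 = 0.38·π_1 + 0.4·π_2 + 0.34·π_3
π_2 = 0.38·π_1 + 0.32·π_2 + 0.46·π_3
Solving with the normalization constraint gives π = (0.3777, 0.3770, 0.2453).
So the stationary probability of Bear is 0.3770.

0.3770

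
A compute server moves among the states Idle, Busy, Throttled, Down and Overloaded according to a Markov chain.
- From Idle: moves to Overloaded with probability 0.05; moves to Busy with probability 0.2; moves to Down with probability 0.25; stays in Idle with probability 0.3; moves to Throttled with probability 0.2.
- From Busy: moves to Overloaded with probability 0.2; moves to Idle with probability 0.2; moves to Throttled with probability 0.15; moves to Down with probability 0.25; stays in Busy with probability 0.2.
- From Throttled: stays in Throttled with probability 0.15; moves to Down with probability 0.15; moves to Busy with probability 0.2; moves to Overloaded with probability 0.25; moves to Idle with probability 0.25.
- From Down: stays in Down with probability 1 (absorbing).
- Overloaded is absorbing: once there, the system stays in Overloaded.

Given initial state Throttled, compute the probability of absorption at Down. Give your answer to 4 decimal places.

Let h(s) be the probability of absorption at Down starting from transient state s. Then h(Down) = 1 and h(Overloaded) = 0. By first-step analysis:
h(Idle) = 0.3·h(Idle) + 0.2·h(Busy) + 0.2·h(Throttled) + 0.25·1 + 0.05·0
h(Busy) = 0.2·h(Idle) + 0.2·h(Busy) + 0.15·h(Throttled) + 0.25·1 + 0.2·0
h(Throttled) = 0.25·h(Idle) + 0.2·h(Busy) + 0.15·h(Throttled) + 0.15·1 + 0.25·0
Solving: h(Idle) = 0.6662, h(Busy) = 0.5742, h(Throttled) = 0.5075.
Starting from Throttled, the probability is 0.5075.

0.5075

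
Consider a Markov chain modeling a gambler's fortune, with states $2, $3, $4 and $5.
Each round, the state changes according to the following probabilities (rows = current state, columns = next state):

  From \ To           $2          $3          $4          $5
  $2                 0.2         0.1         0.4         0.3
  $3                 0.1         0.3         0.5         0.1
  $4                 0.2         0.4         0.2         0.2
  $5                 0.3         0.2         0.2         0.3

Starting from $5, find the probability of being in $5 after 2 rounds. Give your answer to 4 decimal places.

Propagate the distribution vector 2 rounds from $5.
After 0 rounds: (0.0000, 0.0000, 0.0000, 1.0000)
After 1 round: (0.3000, 0.2000, 0.2000, 0.3000)
After 2 rounds: (0.2100, 0.2300, 0.3200, 0.2400)
P(in $5 after 2 rounds) = 0.2400

0.2400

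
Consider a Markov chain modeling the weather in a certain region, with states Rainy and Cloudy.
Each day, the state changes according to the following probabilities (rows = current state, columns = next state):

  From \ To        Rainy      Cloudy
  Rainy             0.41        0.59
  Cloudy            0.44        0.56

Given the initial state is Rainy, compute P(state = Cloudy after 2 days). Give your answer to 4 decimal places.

0.5723

Sum over the intermediate state after 1 day:
P = P(Rainy→Rainy)·P(Rainy→Cloudy) + P(Rainy→Cloudy)·P(Cloudy→Cloudy)
  = 0.41×0.59 + 0.59×0.56
  = 0.2419 + 0.3304 = 0.5723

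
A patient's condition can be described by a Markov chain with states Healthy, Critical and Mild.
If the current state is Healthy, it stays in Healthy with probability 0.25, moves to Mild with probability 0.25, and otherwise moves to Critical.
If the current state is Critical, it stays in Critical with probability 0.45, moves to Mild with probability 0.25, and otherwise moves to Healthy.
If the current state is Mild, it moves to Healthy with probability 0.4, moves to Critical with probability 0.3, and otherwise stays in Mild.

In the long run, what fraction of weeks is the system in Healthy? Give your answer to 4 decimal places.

Let the stationary distribution be π with π = πP and π_1 + π_2 + π_3 = 1.
π_1 = 0.25·π_1 + 0.3·π_2 + 0.4·π_3
π_2 = 0.5·π_1 + 0.45·π_2 + 0.3·π_3
Solving with the normalization constraint gives π = (0.3108, 0.4261, 0.2632).
So the stationary probability of Healthy is 0.3108.

0.3108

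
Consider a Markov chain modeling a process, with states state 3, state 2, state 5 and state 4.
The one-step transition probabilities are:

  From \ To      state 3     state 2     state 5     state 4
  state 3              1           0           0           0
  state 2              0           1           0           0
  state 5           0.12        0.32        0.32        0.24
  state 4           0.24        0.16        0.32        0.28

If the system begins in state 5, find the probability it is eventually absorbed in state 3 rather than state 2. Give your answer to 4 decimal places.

0.3488

Let h(s) be the probability of absorption at state 3 starting from transient state s. Then h(state 3) = 1 and h(state 2) = 0. By first-step analysis:
h(state 5) = 0.12·1 + 0.32·0 + 0.32·h(state 5) + 0.24·h(state 4)
h(state 4) = 0.24·1 + 0.16·0 + 0.32·h(state 5) + 0.28·h(state 4)
Solving: h(state 5) = 0.3488, h(state 4) = 0.4884.
Starting from state 5, the probability is 0.3488.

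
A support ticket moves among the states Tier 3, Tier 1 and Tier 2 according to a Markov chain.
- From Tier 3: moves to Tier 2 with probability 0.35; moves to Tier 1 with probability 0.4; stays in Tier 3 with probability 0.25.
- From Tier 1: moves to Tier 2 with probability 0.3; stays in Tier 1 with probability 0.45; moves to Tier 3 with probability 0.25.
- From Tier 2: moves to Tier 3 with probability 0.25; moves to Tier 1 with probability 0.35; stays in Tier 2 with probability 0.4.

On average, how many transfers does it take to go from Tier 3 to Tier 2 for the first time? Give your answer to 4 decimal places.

3.0400

Let t(s) be the expected number of transfers to first reach Tier 2 from state s, with t(Tier 2) = 0. Conditioning on the first transfer:
t(Tier 3) = 1 + 0.25·t(Tier 3) + 0.4·t(Tier 1)
t(Tier 1) = 1 + 0.25·t(Tier 3) + 0.45·t(Tier 1)
Solving: t(Tier 3) = 3.0400, t(Tier 1) = 3.2000.
Expected transfers from Tier 3 to Tier 2: 3.0400.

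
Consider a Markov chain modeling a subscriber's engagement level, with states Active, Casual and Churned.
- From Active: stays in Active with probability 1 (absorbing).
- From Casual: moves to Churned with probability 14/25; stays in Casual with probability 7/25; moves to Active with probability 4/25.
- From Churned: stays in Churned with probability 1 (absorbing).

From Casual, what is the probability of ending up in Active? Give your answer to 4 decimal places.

Let h(s) be the probability of absorption at Active starting from transient state s. Then h(Active) = 1 and h(Churned) = 0. By first-step analysis:
h(Casual) = 0.16·1 + 0.28·h(Casual) + 0.56·0
Solving: h(Casual) = 0.2222.
Starting from Casual, the probability is 0.2222.

0.2222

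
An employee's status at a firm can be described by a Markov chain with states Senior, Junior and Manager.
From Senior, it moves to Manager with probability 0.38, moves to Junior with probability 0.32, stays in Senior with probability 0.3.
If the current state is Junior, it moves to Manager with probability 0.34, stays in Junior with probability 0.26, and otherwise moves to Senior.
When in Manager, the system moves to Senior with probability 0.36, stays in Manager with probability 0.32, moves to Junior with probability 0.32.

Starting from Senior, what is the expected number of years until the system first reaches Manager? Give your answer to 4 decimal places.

Let t(s) be the expected number of years to first reach Manager from state s, with t(Manager) = 0. Conditioning on the first year:
t(Senior) = 1 + 0.3·t(Senior) + 0.32·t(Junior)
t(Junior) = 1 + 0.4·t(Senior) + 0.26·t(Junior)
Solving: t(Senior) = 2.7179, t(Junior) = 2.8205.
Expected years from Senior to Manager: 2.7179.

2.7179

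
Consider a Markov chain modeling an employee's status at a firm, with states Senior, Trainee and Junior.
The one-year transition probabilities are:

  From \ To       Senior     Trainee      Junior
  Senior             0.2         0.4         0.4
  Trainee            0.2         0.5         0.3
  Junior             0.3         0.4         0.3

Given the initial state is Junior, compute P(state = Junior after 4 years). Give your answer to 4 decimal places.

Propagate the distribution vector 4 years from Junior.
After 0 years: (0.0000, 0.0000, 1.0000)
After 1 year: (0.3000, 0.4000, 0.3000)
After 2 years: (0.2300, 0.4400, 0.3300)
After 3 years: (0.2330, 0.4440, 0.3230)
After 4 years: (0.2323, 0.4444, 0.3233)
P(in Junior after 4 years) = 0.3233

0.3233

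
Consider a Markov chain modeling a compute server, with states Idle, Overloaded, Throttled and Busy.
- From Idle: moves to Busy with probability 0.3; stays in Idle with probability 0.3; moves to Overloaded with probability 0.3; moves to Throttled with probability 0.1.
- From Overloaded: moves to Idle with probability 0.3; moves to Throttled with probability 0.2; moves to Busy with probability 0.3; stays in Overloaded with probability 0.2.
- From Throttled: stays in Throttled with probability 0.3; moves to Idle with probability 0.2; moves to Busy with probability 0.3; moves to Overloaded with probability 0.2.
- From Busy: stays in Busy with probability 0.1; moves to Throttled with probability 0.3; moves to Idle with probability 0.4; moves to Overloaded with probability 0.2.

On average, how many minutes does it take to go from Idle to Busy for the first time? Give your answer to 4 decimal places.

Let t(s) be the expected number of minutes to first reach Busy from state s, with t(Busy) = 0. Conditioning on the first minute:
t(Idle) = 1 + 0.3·t(Idle) + 0.3·t(Overloaded) + 0.1·t(Throttled)
t(Overloaded) = 1 + 0.3·t(Idle) + 0.2·t(Overloaded) + 0.2·t(Throttled)
t(Throttled) = 1 + 0.2·t(Idle) + 0.2·t(Overloaded) + 0.3·t(Throttled)
Solving: t(Idle) = 3.3333, t(Overloaded) = 3.3333, t(Throttled) = 3.3333.
Expected minutes from Idle to Busy: 3.3333.

3.3333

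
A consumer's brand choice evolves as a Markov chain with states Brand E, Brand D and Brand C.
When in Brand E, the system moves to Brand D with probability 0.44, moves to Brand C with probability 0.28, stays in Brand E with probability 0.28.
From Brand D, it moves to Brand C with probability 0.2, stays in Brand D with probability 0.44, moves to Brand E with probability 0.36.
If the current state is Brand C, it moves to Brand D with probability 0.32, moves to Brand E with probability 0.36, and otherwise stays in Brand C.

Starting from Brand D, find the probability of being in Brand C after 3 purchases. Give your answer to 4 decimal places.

Propagate the distribution vector 3 purchases from Brand D.
After 0 purchases: (0.0000, 1.0000, 0.0000)
After 1 purchase: (0.3600, 0.4400, 0.2000)
After 2 purchases: (0.3312, 0.4160, 0.2528)
After 3 purchases: (0.3335, 0.4097, 0.2568)
P(in Brand C after 3 purchases) = 0.2568

0.2568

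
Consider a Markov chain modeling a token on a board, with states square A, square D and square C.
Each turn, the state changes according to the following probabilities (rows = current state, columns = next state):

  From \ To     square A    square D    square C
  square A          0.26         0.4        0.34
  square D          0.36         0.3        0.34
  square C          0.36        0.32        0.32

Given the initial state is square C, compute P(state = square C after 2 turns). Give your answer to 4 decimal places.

Sum over the intermediate state after 1 turn:
P = P(square C→square A)·P(square A→square C) + P(square C→square D)·P(square D→square C) + P(square C→square C)·P(square C→square C)
  = 0.36×0.34 + 0.32×0.34 + 0.32×0.32
  = 0.1224 + 0.1088 + 0.1024 = 0.3336

0.3336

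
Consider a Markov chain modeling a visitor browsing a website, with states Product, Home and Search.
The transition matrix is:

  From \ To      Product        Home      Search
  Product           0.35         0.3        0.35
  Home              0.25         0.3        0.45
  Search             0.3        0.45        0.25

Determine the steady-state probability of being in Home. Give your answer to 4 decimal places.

0.3525

Let the stationary distribution be π with π = πP and π_1 + π_2 + π_3 = 1.
π_1 = 0.35·π_1 + 0.25·π_2 + 0.3·π_3
π_2 = 0.3·π_1 + 0.3·π_2 + 0.45·π_3
Solving with the normalization constraint gives π = (0.2972, 0.3525, 0.3502).
So the stationary probability of Home is 0.3525.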